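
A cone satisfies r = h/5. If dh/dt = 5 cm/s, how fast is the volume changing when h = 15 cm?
45π cm³/s

V = (1/3)π(h/5)²h = πh³/75
dV/dt = πh²/25 · 5
At h = 15: dV/dt = 45π cm³/s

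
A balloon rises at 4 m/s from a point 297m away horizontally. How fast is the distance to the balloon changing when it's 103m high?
206√98818/49409 ≈ 1.311 m/s

z² = 297² + y²
z = √(297² + 103²) = √98818
dz/dt = y/z · dy/dt = 103/√98818 · 4 = 206√98818/49409 ≈ 1.311 m/s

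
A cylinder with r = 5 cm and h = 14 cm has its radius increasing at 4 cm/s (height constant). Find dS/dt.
192π cm²/s

S = 2πrh + 2πr² (lateral + bases)
dS/dt = (2πh + 4πr)·dr/dt = (2π·14 + 4π·5)·4
= 192π cm²/s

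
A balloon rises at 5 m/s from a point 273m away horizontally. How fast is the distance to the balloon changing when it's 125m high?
625√90154/90154 ≈ 2.082 m/s

z² = 273² + y²
z = √(273² + 125²) = √90154
dz/dt = y/z · dy/dt = 125/√90154 · 5 = 625√90154/90154 ≈ 2.082 m/s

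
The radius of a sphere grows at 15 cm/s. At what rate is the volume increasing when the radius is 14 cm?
11760π cm³/s

V = (4/3)πr³
dV/dt = dV/dr · dr/dt = 4πr² · 15
At r = 14: dV/dt = 11760π cm³/s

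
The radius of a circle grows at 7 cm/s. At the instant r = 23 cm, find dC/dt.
14π cm/s

C = 2πr
dC/dt = 2π · dr/dt = 2π · 7 = 14π cm/s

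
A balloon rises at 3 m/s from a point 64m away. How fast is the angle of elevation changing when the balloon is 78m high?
0.018861 rad/s

tan(θ) = y/64
sec²(θ) · dθ/dt = (1/64) · dy/dt
dθ/dt = cos²(θ)/64 · 3 = 64/(64² + 78²) · 3
dθ/dt = 0.018861 rad/s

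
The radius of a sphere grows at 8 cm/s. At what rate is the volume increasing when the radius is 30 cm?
28800π cm³/s

V = (4/3)πr³
dV/dt = dV/dr · dr/dt = 4πr² · 8
At r = 30: dV/dt = 28800π cm³/s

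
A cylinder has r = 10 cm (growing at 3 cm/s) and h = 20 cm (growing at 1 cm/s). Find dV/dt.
1300π cm³/s

V = πr²h
dV/dt = 2πrh·dr/dt + πr²·dh/dt
= 2π(10)(20)(3) + π(10)²(1)
= 1300π cm³/s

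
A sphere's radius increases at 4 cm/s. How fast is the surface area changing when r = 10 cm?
320π cm²/s

S = 4πr²
dS/dt = dS/dr · dr/dt = 8πr · 4
At r = 10: dS/dt = 320π cm²/s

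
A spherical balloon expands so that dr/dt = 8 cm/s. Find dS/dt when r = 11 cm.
704π cm²/s

S = 4πr²
dS/dt = dS/dr · dr/dt = 8πr · 8
At r = 11: dS/dt = 704π cm²/s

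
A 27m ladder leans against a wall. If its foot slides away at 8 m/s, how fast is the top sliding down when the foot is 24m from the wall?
64√17/17 ≈ 15.52 m/s

x² + y² = 27²
2x·dx/dt + 2y·dy/dt = 0
dy/dt = -x/y · dx/dt = -24/(3√17) · 8 = -64√17/17 m/s
The top is descending at 64√17/17 ≈ 15.52 m/s.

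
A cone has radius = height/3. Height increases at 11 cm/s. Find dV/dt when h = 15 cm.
275π cm³/s

V = (1/3)π(h/3)²h = πh³/27
dV/dt = πh²/9 · 11
At h = 15: dV/dt = 275π cm³/s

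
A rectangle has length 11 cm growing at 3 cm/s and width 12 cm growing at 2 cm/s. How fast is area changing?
58 cm²/s

A = lw
dA/dt = w·dl/dt + l·dw/dt = 12·3 + 11·2 = 58 cm²/s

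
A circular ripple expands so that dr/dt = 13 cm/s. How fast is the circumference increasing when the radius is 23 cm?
26π cm/s

C = 2πr
dC/dt = 2π · dr/dt = 2π · 13 = 26π cm/s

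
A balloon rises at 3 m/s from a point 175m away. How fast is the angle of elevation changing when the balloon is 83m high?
0.013995 rad/s

tan(θ) = y/175
sec²(θ) · dθ/dt = (1/175) · dy/dt
dθ/dt = cos²(θ)/175 · 3 = 175/(175² + 83²) · 3
dθ/dt = 0.013995 rad/s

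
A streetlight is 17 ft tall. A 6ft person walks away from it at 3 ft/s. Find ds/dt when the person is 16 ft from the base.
18/11 ft/s

By similar triangles: 17/(x+s) = 6/s
Solving: s = 6x/11
ds/dt = 6/11 · dx/dt = 6/11 · 3 = 18/11 ft/s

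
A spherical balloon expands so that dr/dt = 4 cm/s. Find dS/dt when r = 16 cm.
512π cm²/s

S = 4πr²
dS/dt = dS/dr · dr/dt = 8πr · 4
At r = 16: dS/dt = 512π cm²/s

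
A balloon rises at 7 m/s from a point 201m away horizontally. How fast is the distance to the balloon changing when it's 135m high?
315√6514/6514 ≈ 3.903 m/s

z² = 201² + y²
z = √(201² + 135²) = 3√6514
dz/dt = y/z · dy/dt = 135/(3√6514) · 7 = 315√6514/6514 ≈ 3.903 m/s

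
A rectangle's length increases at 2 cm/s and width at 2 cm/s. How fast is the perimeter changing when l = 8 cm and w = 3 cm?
8 cm/s

P = 2(l + w)
dP/dt = 2(dl/dt + dw/dt) = 2(2 + 2) = 8 cm/s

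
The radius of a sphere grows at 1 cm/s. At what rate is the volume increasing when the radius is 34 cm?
4624π cm³/s

V = (4/3)πr³
dV/dt = dV/dr · dr/dt = 4πr² · 1
At r = 34: dV/dt = 4624π cm³/s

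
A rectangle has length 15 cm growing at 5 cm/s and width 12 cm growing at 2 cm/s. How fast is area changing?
90 cm²/s

A = lw
dA/dt = w·dl/dt + l·dw/dt = 12·5 + 15·2 = 90 cm²/s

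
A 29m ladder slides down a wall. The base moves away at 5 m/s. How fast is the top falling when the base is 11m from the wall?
11√5/12 ≈ 2.05 m/s

x² + y² = 29²
2x·dx/dt + 2y·dy/dt = 0
dy/dt = -x/y · dx/dt = -11/(12√5) · 5 = -11√5/12 m/s
The top is descending at 11√5/12 ≈ 2.05 m/s.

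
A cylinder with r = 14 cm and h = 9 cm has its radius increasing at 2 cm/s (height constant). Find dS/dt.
148π cm²/s

S = 2πrh + 2πr² (lateral + bases)
dS/dt = (2πh + 4πr)·dr/dt = (2π·9 + 4π·14)·2
= 148π cm²/s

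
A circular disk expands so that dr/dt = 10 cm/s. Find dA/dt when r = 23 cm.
460π cm²/s

A = πr²
dA/dt = 2πr · dr/dt = 2π(23)(10) = 460π cm²/s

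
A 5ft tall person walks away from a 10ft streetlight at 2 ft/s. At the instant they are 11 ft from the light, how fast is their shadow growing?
2 ft/s

By similar triangles: 10/(x+s) = 5/s
Solving: s = 5x/5
ds/dt = 5/5 · dx/dt = 1 · 2 = 2 ft/s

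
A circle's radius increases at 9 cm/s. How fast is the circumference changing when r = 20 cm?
18π cm/s

C = 2πr
dC/dt = 2π · dr/dt = 2π · 9 = 18π cm/s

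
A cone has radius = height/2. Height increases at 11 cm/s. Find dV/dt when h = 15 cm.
2475π/4 cm³/s

V = (1/3)π(h/2)²h = πh³/12
dV/dt = πh²/4 · 11
At h = 15: dV/dt = 2475π/4 cm³/s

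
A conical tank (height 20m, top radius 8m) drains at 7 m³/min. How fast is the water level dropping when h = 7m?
25/(28π) ≈ 0.2842 m/min

r/h = 8/20, so r = (2/5)h
V = (1/3)πr²h = (1/3)π((2/5)h)²h = (4/75)πh³
dV/dh = (4/25)πh²
dh/dt = (dV/dt)/(dV/dh) = -7/((4/25)π·7²) = -25/(28π) m/min
The level is dropping at 25/(28π) ≈ 0.2842 m/min.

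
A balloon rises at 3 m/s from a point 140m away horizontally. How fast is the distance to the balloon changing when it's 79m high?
237√25841/25841 ≈ 1.474 m/s

z² = 140² + y²
z = √(140² + 79²) = √25841
dz/dt = y/z · dy/dt = 79/√25841 · 3 = 237√25841/25841 ≈ 1.474 m/s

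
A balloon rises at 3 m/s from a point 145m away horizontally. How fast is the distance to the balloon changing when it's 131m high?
393√38186/38186 ≈ 2.011 m/s

z² = 145² + y²
z = √(145² + 131²) = √38186
dz/dt = y/z · dy/dt = 131/√38186 · 3 = 393√38186/38186 ≈ 2.011 m/s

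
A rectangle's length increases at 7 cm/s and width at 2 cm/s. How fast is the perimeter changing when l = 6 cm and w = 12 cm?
18 cm/s

P = 2(l + w)
dP/dt = 2(dl/dt + dw/dt) = 2(7 + 2) = 18 cm/s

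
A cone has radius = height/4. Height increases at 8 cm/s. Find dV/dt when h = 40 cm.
800π cm³/s

V = (1/3)π(h/4)²h = πh³/48
dV/dt = πh²/16 · 8
At h = 40: dV/dt = 800π cm³/s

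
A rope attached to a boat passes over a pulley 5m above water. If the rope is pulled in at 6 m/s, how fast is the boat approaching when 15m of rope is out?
9√2/2 ≈ 6.364 m/s

rope² = x² + 5²
x = √(15² - 5²) = 10√2
dx/dt = (rope/x) · d(rope)/dt = (15/(10√2)) · (-6) = -9√2/2 m/s
The boat approaches at 9√2/2 ≈ 6.364 m/s.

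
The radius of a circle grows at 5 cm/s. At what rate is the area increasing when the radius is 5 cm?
50π cm²/s

A = πr²
dA/dt = 2πr · dr/dt = 2π(5)(5) = 50π cm²/s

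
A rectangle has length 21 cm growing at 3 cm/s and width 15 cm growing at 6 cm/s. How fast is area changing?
171 cm²/s

A = lw
dA/dt = w·dl/dt + l·dw/dt = 15·3 + 21·6 = 171 cm²/s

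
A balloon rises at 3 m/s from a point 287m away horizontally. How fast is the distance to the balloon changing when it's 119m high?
51√1970/1970 ≈ 1.149 m/s

z² = 287² + y²
z = √(287² + 119²) = 7√1970
dz/dt = y/z · dy/dt = 119/(7√1970) · 3 = 51√1970/1970 ≈ 1.149 m/s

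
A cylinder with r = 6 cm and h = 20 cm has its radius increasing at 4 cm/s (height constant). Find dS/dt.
256π cm²/s

S = 2πrh + 2πr² (lateral + bases)
dS/dt = (2πh + 4πr)·dr/dt = (2π·20 + 4π·6)·4
= 256π cm²/s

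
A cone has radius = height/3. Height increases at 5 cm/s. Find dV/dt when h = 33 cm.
605π cm³/s

V = (1/3)π(h/3)²h = πh³/27
dV/dt = πh²/9 · 5
At h = 33: dV/dt = 605π cm³/s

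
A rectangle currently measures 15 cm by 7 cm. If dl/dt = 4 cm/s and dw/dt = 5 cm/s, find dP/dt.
18 cm/s

P = 2(l + w)
dP/dt = 2(dl/dt + dw/dt) = 2(4 + 5) = 18 cm/s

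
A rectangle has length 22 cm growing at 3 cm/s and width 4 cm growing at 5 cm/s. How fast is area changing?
122 cm²/s

A = lw
dA/dt = w·dl/dt + l·dw/dt = 4·3 + 22·5 = 122 cm²/s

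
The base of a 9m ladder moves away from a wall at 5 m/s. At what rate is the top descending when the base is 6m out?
2√5 ≈ 4.472 m/s

x² + y² = 9²
2x·dx/dt + 2y·dy/dt = 0
dy/dt = -x/y · dx/dt = -6/(3√5) · 5 = -2√5 m/s
The top is descending at 2√5 ≈ 4.472 m/s.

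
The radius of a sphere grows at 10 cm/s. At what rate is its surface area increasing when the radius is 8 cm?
640π cm²/s

S = 4πr²
dS/dt = dS/dr · dr/dt = 8πr · 10
At r = 8: dS/dt = 640π cm²/s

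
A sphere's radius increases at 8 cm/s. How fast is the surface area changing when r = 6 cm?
384π cm²/s

S = 4πr²
dS/dt = dS/dr · dr/dt = 8πr · 8
At r = 6: dS/dt = 384π cm²/s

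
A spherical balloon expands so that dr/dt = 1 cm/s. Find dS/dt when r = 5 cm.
40π cm²/s

S = 4πr²
dS/dt = dS/dr · dr/dt = 8πr · 1
At r = 5: dS/dt = 40π cm²/s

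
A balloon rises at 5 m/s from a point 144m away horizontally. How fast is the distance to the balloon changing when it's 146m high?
365√10513/10513 ≈ 3.56 m/s

z² = 144² + y²
z = √(144² + 146²) = 2√10513
dz/dt = y/z · dy/dt = 146/(2√10513) · 5 = 365√10513/10513 ≈ 3.56 m/s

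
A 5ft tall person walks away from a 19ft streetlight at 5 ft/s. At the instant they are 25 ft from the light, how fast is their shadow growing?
25/14 ft/s

By similar triangles: 19/(x+s) = 5/s
Solving: s = 5x/14
ds/dt = 5/14 · dx/dt = 5/14 · 5 = 25/14 ft/s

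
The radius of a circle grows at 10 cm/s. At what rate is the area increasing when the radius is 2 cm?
40π cm²/s

A = πr²
dA/dt = 2πr · dr/dt = 2π(2)(10) = 40π cm²/s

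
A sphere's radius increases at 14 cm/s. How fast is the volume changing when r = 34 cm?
64736π cm³/s

V = (4/3)πr³
dV/dt = dV/dr · dr/dt = 4πr² · 14
At r = 34: dV/dt = 64736π cm³/s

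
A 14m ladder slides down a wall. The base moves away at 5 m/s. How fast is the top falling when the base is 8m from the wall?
20√33/33 ≈ 3.482 m/s

x² + y² = 14²
2x·dx/dt + 2y·dy/dt = 0
dy/dt = -x/y · dx/dt = -8/(2√33) · 5 = -20√33/33 m/s
The top is descending at 20√33/33 ≈ 3.482 m/s.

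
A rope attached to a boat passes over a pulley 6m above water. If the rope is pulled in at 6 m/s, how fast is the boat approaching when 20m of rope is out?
60√91/91 ≈ 6.29 m/s

rope² = x² + 6²
x = √(20² - 6²) = 2√91
dx/dt = (rope/x) · d(rope)/dt = (20/(2√91)) · (-6) = -60√91/91 m/s
The boat approaches at 60√91/91 ≈ 6.29 m/s.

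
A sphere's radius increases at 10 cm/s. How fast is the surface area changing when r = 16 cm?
1280π cm²/s

S = 4πr²
dS/dt = dS/dr · dr/dt = 8πr · 10
At r = 16: dS/dt = 1280π cm²/s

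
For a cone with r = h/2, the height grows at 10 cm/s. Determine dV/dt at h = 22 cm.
1210π cm³/s

V = (1/3)π(h/2)²h = πh³/12
dV/dt = πh²/4 · 10
At h = 22: dV/dt = 1210π cm³/s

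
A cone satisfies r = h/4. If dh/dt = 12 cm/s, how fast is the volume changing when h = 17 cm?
867π/4 cm³/s

V = (1/3)π(h/4)²h = πh³/48
dV/dt = πh²/16 · 12
At h = 17: dV/dt = 867π/4 cm³/s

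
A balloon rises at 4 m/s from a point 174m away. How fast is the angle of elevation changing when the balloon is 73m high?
0.019548 rad/s

tan(θ) = y/174
sec²(θ) · dθ/dt = (1/174) · dy/dt
dθ/dt = cos²(θ)/174 · 4 = 174/(174² + 73²) · 4
dθ/dt = 0.019548 rad/s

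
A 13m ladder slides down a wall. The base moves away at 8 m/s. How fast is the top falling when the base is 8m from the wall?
64√105/105 ≈ 6.246 m/s

x² + y² = 13²
2x·dx/dt + 2y·dy/dt = 0
dy/dt = -x/y · dx/dt = -8/√105 · 8 = -64√105/105 m/s
The top is descending at 64√105/105 ≈ 6.246 m/s.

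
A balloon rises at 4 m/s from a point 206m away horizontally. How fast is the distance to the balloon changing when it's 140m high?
280√15509/15509 ≈ 2.248 m/s

z² = 206² + y²
z = √(206² + 140²) = 2√15509
dz/dt = y/z · dy/dt = 140/(2√15509) · 4 = 280√15509/15509 ≈ 2.248 m/s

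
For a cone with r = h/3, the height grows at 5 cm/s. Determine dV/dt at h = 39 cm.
845π cm³/s

V = (1/3)π(h/3)²h = πh³/27
dV/dt = πh²/9 · 5
At h = 39: dV/dt = 845π cm³/s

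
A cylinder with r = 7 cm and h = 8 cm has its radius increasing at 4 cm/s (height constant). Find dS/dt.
176π cm²/s

S = 2πrh + 2πr² (lateral + bases)
dS/dt = (2πh + 4πr)·dr/dt = (2π·8 + 4π·7)·4
= 176π cm²/s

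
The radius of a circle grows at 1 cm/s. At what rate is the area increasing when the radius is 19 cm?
38π cm²/s

A = πr²
dA/dt = 2πr · dr/dt = 2π(19)(1) = 38π cm²/s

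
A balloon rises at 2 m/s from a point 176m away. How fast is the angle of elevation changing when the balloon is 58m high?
0.01025 rad/s

tan(θ) = y/176
sec²(θ) · dθ/dt = (1/176) · dy/dt
dθ/dt = cos²(θ)/176 · 2 = 176/(176² + 58²) · 2
dθ/dt = 0.01025 rad/s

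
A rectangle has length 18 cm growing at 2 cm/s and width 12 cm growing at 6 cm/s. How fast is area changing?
132 cm²/s

A = lw
dA/dt = w·dl/dt + l·dw/dt = 12·2 + 18·6 = 132 cm²/s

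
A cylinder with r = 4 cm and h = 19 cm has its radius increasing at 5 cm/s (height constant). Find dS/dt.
270π cm²/s

S = 2πrh + 2πr² (lateral + bases)
dS/dt = (2πh + 4πr)·dr/dt = (2π·19 + 4π·4)·5
= 270π cm²/s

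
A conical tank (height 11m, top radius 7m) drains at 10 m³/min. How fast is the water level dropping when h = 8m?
605/(1568π) ≈ 0.1228 m/min

r/h = 7/11, so r = (7/11)h
V = (1/3)πr²h = (1/3)π((7/11)h)²h = (49/363)πh³
dV/dh = (49/121)πh²
dh/dt = (dV/dt)/(dV/dh) = -10/((49/121)π·8²) = -605/(1568π) m/min
The level is dropping at 605/(1568π) ≈ 0.1228 m/min.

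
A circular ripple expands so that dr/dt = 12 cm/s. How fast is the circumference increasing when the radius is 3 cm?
24π cm/s

C = 2πr
dC/dt = 2π · dr/dt = 2π · 12 = 24π cm/s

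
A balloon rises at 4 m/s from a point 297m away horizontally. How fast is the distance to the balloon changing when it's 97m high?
194√97618/48809 ≈ 1.242 m/s

z² = 297² + y²
z = √(297² + 97²) = √97618
dz/dt = y/z · dy/dt = 97/√97618 · 4 = 194√97618/48809 ≈ 1.242 m/s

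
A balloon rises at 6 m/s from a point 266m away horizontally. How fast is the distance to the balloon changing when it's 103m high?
618√81365/81365 ≈ 2.167 m/s

z² = 266² + y²
z = √(266² + 103²) = √81365
dz/dt = y/z · dy/dt = 103/√81365 · 6 = 618√81365/81365 ≈ 2.167 m/s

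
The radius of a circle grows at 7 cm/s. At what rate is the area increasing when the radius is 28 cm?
392π cm²/s

A = πr²
dA/dt = 2πr · dr/dt = 2π(28)(7) = 392π cm²/s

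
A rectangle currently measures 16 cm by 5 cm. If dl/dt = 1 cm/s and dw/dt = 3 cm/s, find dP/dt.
8 cm/s

P = 2(l + w)
dP/dt = 2(dl/dt + dw/dt) = 2(1 + 3) = 8 cm/s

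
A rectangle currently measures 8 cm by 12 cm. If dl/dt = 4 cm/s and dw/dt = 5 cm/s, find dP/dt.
18 cm/s

P = 2(l + w)
dP/dt = 2(dl/dt + dw/dt) = 2(4 + 5) = 18 cm/s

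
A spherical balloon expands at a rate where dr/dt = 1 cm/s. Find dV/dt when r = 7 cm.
196π cm³/s

V = (4/3)πr³
dV/dt = dV/dr · dr/dt = 4πr² · 1
At r = 7: dV/dt = 196π cm³/s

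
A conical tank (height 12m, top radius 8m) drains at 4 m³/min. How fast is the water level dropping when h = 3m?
1/π ≈ 0.3183 m/min

r/h = 8/12, so r = (2/3)h
V = (1/3)πr²h = (1/3)π((2/3)h)²h = (4/27)πh³
dV/dh = (4/9)πh²
dh/dt = (dV/dt)/(dV/dh) = -4/((4/9)π·3²) = -1/π m/min
The level is dropping at 1/π ≈ 0.3183 m/min.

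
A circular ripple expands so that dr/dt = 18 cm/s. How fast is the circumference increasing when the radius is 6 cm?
36π cm/s

C = 2πr
dC/dt = 2π · dr/dt = 2π · 18 = 36π cm/s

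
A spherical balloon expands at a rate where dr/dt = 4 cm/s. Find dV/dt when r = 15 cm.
3600π cm³/s

V = (4/3)πr³
dV/dt = dV/dr · dr/dt = 4πr² · 4
At r = 15: dV/dt = 3600π cm³/s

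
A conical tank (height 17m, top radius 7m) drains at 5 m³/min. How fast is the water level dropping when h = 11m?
1445/(5929π) ≈ 0.07758 m/min

r/h = 7/17, so r = (7/17)h
V = (1/3)πr²h = (1/3)π((7/17)h)²h = (49/867)πh³
dV/dh = (49/289)πh²
dh/dt = (dV/dt)/(dV/dh) = -5/((49/289)π·11²) = -1445/(5929π) m/min
The level is dropping at 1445/(5929π) ≈ 0.07758 m/min.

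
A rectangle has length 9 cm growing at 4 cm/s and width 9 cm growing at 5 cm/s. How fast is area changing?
81 cm²/s

A = lw
dA/dt = w·dl/dt + l·dw/dt = 9·4 + 9·5 = 81 cm²/s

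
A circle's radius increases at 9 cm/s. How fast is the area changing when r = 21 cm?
378π cm²/s

A = πr²
dA/dt = 2πr · dr/dt = 2π(21)(9) = 378π cm²/s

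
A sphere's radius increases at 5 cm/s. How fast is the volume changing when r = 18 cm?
6480π cm³/s

V = (4/3)πr³
dV/dt = dV/dr · dr/dt = 4πr² · 5
At r = 18: dV/dt = 6480π cm³/s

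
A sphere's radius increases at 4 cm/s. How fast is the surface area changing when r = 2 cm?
64π cm²/s

S = 4πr²
dS/dt = dS/dr · dr/dt = 8πr · 4
At r = 2: dS/dt = 64π cm²/s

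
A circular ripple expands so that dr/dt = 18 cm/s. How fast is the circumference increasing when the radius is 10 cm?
36π cm/s

C = 2πr
dC/dt = 2π · dr/dt = 2π · 18 = 36π cm/s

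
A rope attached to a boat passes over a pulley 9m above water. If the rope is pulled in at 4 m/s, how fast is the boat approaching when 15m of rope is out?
5 m/s

rope² = x² + 9²
x = √(15² - 9²) = 12
dx/dt = (rope/x) · d(rope)/dt = (15/12) · (-4) = -5 m/s
The boat approaches at 5 m/s.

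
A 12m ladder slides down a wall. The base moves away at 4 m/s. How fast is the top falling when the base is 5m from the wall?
20√119/119 ≈ 1.833 m/s

x² + y² = 12²
2x·dx/dt + 2y·dy/dt = 0
dy/dt = -x/y · dx/dt = -5/√119 · 4 = -20√119/119 m/s
The top is descending at 20√119/119 ≈ 1.833 m/s.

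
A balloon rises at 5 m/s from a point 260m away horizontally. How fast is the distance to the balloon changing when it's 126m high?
315√20869/20869 ≈ 2.181 m/s

z² = 260² + y²
z = √(260² + 126²) = 2√20869
dz/dt = y/z · dy/dt = 126/(2√20869) · 5 = 315√20869/20869 ≈ 2.181 m/s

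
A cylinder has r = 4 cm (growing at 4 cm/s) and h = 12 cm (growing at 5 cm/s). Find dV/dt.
464π cm³/s

V = πr²h
dV/dt = 2πrh·dr/dt + πr²·dh/dt
= 2π(4)(12)(4) + π(4)²(5)
= 464π cm³/s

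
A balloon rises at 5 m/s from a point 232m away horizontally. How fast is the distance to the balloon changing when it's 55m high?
275√56849/56849 ≈ 1.153 m/s

z² = 232² + y²
z = √(232² + 55²) = √56849
dz/dt = y/z · dy/dt = 55/√56849 · 5 = 275√56849/56849 ≈ 1.153 m/s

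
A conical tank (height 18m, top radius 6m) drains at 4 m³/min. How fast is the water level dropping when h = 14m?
9/(49π) ≈ 0.05847 m/min

r/h = 6/18, so r = (1/3)h
V = (1/3)πr²h = (1/3)π((1/3)h)²h = (1/27)πh³
dV/dh = (1/9)πh²
dh/dt = (dV/dt)/(dV/dh) = -4/((1/9)π·14²) = -9/(49π) m/min
The level is dropping at 9/(49π) ≈ 0.05847 m/min.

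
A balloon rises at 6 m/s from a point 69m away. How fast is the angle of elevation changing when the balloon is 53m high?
0.05469 rad/s

tan(θ) = y/69
sec²(θ) · dθ/dt = (1/69) · dy/dt
dθ/dt = cos²(θ)/69 · 6 = 69/(69² + 53²) · 6
dθ/dt = 0.05469 rad/s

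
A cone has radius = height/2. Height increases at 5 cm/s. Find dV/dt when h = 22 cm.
605π cm³/s

V = (1/3)π(h/2)²h = πh³/12
dV/dt = πh²/4 · 5
At h = 22: dV/dt = 605π cm³/s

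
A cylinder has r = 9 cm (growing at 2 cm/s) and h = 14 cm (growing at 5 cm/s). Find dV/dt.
909π cm³/s

V = πr²h
dV/dt = 2πrh·dr/dt + πr²·dh/dt
= 2π(9)(14)(2) + π(9)²(5)
= 909π cm³/s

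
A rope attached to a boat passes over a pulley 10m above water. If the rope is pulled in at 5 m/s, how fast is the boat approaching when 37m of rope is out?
185√141/423 ≈ 5.193 m/s

rope² = x² + 10²
x = √(37² - 10²) = 3√141
dx/dt = (rope/x) · d(rope)/dt = (37/(3√141)) · (-5) = -185√141/423 m/s
The boat approaches at 185√141/423 ≈ 5.193 m/s.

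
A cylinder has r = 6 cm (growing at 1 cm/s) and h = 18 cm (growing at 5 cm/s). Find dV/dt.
396π cm³/s

V = πr²h
dV/dt = 2πrh·dr/dt + πr²·dh/dt
= 2π(6)(18)(1) + π(6)²(5)
= 396π cm³/s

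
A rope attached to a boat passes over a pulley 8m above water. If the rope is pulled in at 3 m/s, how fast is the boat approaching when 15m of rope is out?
45√161/161 ≈ 3.546 m/s

rope² = x² + 8²
x = √(15² - 8²) = √161
dx/dt = (rope/x) · d(rope)/dt = (15/√161) · (-3) = -45√161/161 m/s
The boat approaches at 45√161/161 ≈ 3.546 m/s.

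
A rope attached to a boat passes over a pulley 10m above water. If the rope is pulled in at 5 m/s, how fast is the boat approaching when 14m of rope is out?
35√6/12 ≈ 7.144 m/s

rope² = x² + 10²
x = √(14² - 10²) = 4√6
dx/dt = (rope/x) · d(rope)/dt = (14/(4√6)) · (-5) = -35√6/12 m/s
The boat approaches at 35√6/12 ≈ 7.144 m/s.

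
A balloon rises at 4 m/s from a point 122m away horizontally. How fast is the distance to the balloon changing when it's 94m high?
94√5930/2965 ≈ 2.441 m/s

z² = 122² + y²
z = √(122² + 94²) = 2√5930
dz/dt = y/z · dy/dt = 94/(2√5930) · 4 = 94√5930/2965 ≈ 2.441 m/s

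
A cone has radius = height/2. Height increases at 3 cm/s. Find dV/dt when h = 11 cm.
363π/4 cm³/s

V = (1/3)π(h/2)²h = πh³/12
dV/dt = πh²/4 · 3
At h = 11: dV/dt = 363π/4 cm³/s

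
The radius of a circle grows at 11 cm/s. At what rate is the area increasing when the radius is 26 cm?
572π cm²/s

A = πr²
dA/dt = 2πr · dr/dt = 2π(26)(11) = 572π cm²/s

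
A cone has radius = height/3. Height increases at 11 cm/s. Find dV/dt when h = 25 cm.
6875π/9 cm³/s

V = (1/3)π(h/3)²h = πh³/27
dV/dt = πh²/9 · 11
At h = 25: dV/dt = 6875π/9 cm³/s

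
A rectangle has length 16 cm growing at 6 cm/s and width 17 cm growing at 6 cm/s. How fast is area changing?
198 cm²/s

A = lw
dA/dt = w·dl/dt + l·dw/dt = 17·6 + 16·6 = 198 cm²/s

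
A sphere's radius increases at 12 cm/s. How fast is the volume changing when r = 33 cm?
52272π cm³/s

V = (4/3)πr³
dV/dt = dV/dr · dr/dt = 4πr² · 12
At r = 33: dV/dt = 52272π cm³/s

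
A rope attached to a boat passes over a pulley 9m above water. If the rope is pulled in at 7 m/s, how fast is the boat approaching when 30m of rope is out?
10√91/13 ≈ 7.338 m/s

rope² = x² + 9²
x = √(30² - 9²) = 3√91
dx/dt = (rope/x) · d(rope)/dt = (30/(3√91)) · (-7) = -10√91/13 m/s
The boat approaches at 10√91/13 ≈ 7.338 m/s.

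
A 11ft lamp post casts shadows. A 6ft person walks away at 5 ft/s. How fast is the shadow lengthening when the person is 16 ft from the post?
6 ft/s

By similar triangles: 11/(x+s) = 6/s
Solving: s = 6x/5
ds/dt = 6/5 · dx/dt = 6/5 · 5 = 6 ft/s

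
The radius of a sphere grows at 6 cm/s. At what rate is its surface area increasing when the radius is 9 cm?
432π cm²/s

S = 4πr²
dS/dt = dS/dr · dr/dt = 8πr · 6
At r = 9: dS/dt = 432π cm²/s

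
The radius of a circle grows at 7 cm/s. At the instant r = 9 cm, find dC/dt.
14π cm/s

C = 2πr
dC/dt = 2π · dr/dt = 2π · 7 = 14π cm/s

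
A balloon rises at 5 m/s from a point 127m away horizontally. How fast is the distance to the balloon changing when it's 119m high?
119√30290/6058 ≈ 3.419 m/s

z² = 127² + y²
z = √(127² + 119²) = √30290
dz/dt = y/z · dy/dt = 119/√30290 · 5 = 119√30290/6058 ≈ 3.419 m/s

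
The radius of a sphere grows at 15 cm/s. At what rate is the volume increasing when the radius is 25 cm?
37500π cm³/s

V = (4/3)πr³
dV/dt = dV/dr · dr/dt = 4πr² · 15
At r = 25: dV/dt = 37500π cm³/s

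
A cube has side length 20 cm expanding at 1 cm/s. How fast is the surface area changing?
240 cm²/s

A = 6s²
dA/dt = 12s · ds/dt = 12·20·1 = 240 cm²/s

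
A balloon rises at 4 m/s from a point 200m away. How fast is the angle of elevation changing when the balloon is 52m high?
0.018734 rad/s

tan(θ) = y/200
sec²(θ) · dθ/dt = (1/200) · dy/dt
dθ/dt = cos²(θ)/200 · 4 = 200/(200² + 52²) · 4
dθ/dt = 0.018734 rad/s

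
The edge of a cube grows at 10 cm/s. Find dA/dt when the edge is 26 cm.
3120 cm²/s

A = 6s²
dA/dt = 12s · ds/dt = 12·26·10 = 3120 cm²/s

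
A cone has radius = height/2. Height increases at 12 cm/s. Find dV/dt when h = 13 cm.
507π cm³/s

V = (1/3)π(h/2)²h = πh³/12
dV/dt = πh²/4 · 12
At h = 13: dV/dt = 507π cm³/s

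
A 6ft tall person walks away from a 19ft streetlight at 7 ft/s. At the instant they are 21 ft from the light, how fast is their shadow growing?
42/13 ft/s

By similar triangles: 19/(x+s) = 6/s
Solving: s = 6x/13
ds/dt = 6/13 · dx/dt = 6/13 · 7 = 42/13 ft/s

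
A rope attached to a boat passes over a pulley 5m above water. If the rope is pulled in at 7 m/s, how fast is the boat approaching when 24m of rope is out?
168√551/551 ≈ 7.157 m/s

rope² = x² + 5²
x = √(24² - 5²) = √551
dx/dt = (rope/x) · d(rope)/dt = (24/√551) · (-7) = -168√551/551 m/s
The boat approaches at 168√551/551 ≈ 7.157 m/s.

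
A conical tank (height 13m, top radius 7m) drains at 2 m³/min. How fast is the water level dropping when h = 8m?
169/(1568π) ≈ 0.03431 m/min

r/h = 7/13, so r = (7/13)h
V = (1/3)πr²h = (1/3)π((7/13)h)²h = (49/507)πh³
dV/dh = (49/169)πh²
dh/dt = (dV/dt)/(dV/dh) = -2/((49/169)π·8²) = -169/(1568π) m/min
The level is dropping at 169/(1568π) ≈ 0.03431 m/min.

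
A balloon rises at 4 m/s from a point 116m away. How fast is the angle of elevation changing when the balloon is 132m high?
0.015026 rad/s

tan(θ) = y/116
sec²(θ) · dθ/dt = (1/116) · dy/dt
dθ/dt = cos²(θ)/116 · 4 = 116/(116² + 132²) · 4
dθ/dt = 0.015026 rad/s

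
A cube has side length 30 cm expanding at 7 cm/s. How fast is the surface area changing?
2520 cm²/s

A = 6s²
dA/dt = 12s · ds/dt = 12·30·7 = 2520 cm²/s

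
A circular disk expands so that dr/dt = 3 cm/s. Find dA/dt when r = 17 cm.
102π cm²/s

A = πr²
dA/dt = 2πr · dr/dt = 2π(17)(3) = 102π cm²/s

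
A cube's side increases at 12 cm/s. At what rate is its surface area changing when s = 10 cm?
1440 cm²/s

A = 6s²
dA/dt = 12s · ds/dt = 12·10·12 = 1440 cm²/s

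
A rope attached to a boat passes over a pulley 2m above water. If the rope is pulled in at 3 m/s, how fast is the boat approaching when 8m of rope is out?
4√15/5 ≈ 3.098 m/s

rope² = x² + 2²
x = √(8² - 2²) = 2√15
dx/dt = (rope/x) · d(rope)/dt = (8/(2√15)) · (-3) = -4√15/5 m/s
The boat approaches at 4√15/5 ≈ 3.098 m/s.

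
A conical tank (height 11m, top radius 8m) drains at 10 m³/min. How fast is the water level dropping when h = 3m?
605/(288π) ≈ 0.6687 m/min

r/h = 8/11, so r = (8/11)h
V = (1/3)πr²h = (1/3)π((8/11)h)²h = (64/363)πh³
dV/dh = (64/121)πh²
dh/dt = (dV/dt)/(dV/dh) = -10/((64/121)π·3²) = -605/(288π) m/min
The level is dropping at 605/(288π) ≈ 0.6687 m/min.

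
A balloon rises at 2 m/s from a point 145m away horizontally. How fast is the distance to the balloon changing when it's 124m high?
248√36401/36401 ≈ 1.3 m/s

z² = 145² + y²
z = √(145² + 124²) = √36401
dz/dt = y/z · dy/dt = 124/√36401 · 2 = 248√36401/36401 ≈ 1.3 m/s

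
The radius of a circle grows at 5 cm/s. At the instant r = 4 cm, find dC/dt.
10π cm/s

C = 2πr
dC/dt = 2π · dr/dt = 2π · 5 = 10π cm/s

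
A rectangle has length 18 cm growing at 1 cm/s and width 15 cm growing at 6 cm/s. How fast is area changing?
123 cm²/s

A = lw
dA/dt = w·dl/dt + l·dw/dt = 15·1 + 18·6 = 123 cm²/s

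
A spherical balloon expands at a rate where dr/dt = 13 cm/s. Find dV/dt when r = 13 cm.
8788π cm³/s

V = (4/3)πr³
dV/dt = dV/dr · dr/dt = 4πr² · 13
At r = 13: dV/dt = 8788π cm³/s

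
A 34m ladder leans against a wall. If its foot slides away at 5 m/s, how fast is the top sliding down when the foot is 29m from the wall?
29√35/21 ≈ 8.17 m/s

x² + y² = 34²
2x·dx/dt + 2y·dy/dt = 0
dy/dt = -x/y · dx/dt = -29/(3√35) · 5 = -29√35/21 m/s
The top is descending at 29√35/21 ≈ 8.17 m/s.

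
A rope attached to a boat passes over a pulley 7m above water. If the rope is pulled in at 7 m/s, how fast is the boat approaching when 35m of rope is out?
35√6/12 ≈ 7.144 m/s

rope² = x² + 7²
x = √(35² - 7²) = 14√6
dx/dt = (rope/x) · d(rope)/dt = (35/(14√6)) · (-7) = -35√6/12 m/s
The boat approaches at 35√6/12 ≈ 7.144 m/s.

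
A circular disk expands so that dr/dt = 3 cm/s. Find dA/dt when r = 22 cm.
132π cm²/s

A = πr²
dA/dt = 2πr · dr/dt = 2π(22)(3) = 132π cm²/s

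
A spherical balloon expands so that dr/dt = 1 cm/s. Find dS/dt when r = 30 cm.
240π cm²/s

S = 4πr²
dS/dt = dS/dr · dr/dt = 8πr · 1
At r = 30: dS/dt = 240π cm²/s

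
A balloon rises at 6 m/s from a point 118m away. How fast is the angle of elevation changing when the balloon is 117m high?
0.02564 rad/s

tan(θ) = y/118
sec²(θ) · dθ/dt = (1/118) · dy/dt
dθ/dt = cos²(θ)/118 · 6 = 118/(118² + 117²) · 6
dθ/dt = 0.02564 rad/s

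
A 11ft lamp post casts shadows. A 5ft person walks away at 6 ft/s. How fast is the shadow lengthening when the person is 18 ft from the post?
5 ft/s

By similar triangles: 11/(x+s) = 5/s
Solving: s = 5x/6
ds/dt = 5/6 · dx/dt = 5/6 · 6 = 5 ft/s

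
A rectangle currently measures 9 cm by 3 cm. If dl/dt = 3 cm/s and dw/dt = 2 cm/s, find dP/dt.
10 cm/s

P = 2(l + w)
dP/dt = 2(dl/dt + dw/dt) = 2(3 + 2) = 10 cm/s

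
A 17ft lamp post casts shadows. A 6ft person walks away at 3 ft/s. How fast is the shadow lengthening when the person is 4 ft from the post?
18/11 ft/s

By similar triangles: 17/(x+s) = 6/s
Solving: s = 6x/11
ds/dt = 6/11 · dx/dt = 6/11 · 3 = 18/11 ft/s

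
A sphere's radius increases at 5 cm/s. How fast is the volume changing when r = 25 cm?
12500π cm³/s

V = (4/3)πr³
dV/dt = dV/dr · dr/dt = 4πr² · 5
At r = 25: dV/dt = 12500π cm³/s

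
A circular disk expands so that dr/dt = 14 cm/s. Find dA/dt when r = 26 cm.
728π cm²/s

A = πr²
dA/dt = 2πr · dr/dt = 2π(26)(14) = 728π cm²/s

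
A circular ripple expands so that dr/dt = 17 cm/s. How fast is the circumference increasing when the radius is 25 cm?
34π cm/s

C = 2πr
dC/dt = 2π · dr/dt = 2π · 17 = 34π cm/s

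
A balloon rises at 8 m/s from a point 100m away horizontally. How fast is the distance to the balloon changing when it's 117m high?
936√23689/23689 ≈ 6.081 m/s

z² = 100² + y²
z = √(100² + 117²) = √23689
dz/dt = y/z · dy/dt = 117/√23689 · 8 = 936√23689/23689 ≈ 6.081 m/s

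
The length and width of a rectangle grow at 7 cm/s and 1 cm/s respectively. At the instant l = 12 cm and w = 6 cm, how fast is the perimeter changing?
16 cm/s

P = 2(l + w)
dP/dt = 2(dl/dt + dw/dt) = 2(7 + 1) = 16 cm/s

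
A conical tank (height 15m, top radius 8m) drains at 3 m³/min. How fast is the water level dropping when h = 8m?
675/(4096π) ≈ 0.05246 m/min

r/h = 8/15, so r = (8/15)h
V = (1/3)πr²h = (1/3)π((8/15)h)²h = (64/675)πh³
dV/dh = (64/225)πh²
dh/dt = (dV/dt)/(dV/dh) = -3/((64/225)π·8²) = -675/(4096π) m/min
The level is dropping at 675/(4096π) ≈ 0.05246 m/min.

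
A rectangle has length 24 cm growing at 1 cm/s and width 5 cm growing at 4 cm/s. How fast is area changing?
101 cm²/s

A = lw
dA/dt = w·dl/dt + l·dw/dt = 5·1 + 24·4 = 101 cm²/s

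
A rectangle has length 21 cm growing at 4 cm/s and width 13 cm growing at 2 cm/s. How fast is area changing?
94 cm²/s

A = lw
dA/dt = w·dl/dt + l·dw/dt = 13·4 + 21·2 = 94 cm²/s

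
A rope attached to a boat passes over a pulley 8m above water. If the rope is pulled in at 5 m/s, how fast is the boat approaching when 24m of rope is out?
15√2/4 ≈ 5.303 m/s

rope² = x² + 8²
x = √(24² - 8²) = 16√2
dx/dt = (rope/x) · d(rope)/dt = (24/(16√2)) · (-5) = -15√2/4 m/s
The boat approaches at 15√2/4 ≈ 5.303 m/s.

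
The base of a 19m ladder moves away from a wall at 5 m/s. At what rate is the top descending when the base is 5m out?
25√21/84 ≈ 1.364 m/s

x² + y² = 19²
2x·dx/dt + 2y·dy/dt = 0
dy/dt = -x/y · dx/dt = -5/(4√21) · 5 = -25√21/84 m/s
The top is descending at 25√21/84 ≈ 1.364 m/s.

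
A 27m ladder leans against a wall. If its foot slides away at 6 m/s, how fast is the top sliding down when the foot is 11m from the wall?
33√38/76 ≈ 2.677 m/s

x² + y² = 27²
2x·dx/dt + 2y·dy/dt = 0
dy/dt = -x/y · dx/dt = -11/(4√38) · 6 = -33√38/76 m/s
The top is descending at 33√38/76 ≈ 2.677 m/s.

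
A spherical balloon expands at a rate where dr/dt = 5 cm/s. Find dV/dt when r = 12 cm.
2880π cm³/s

V = (4/3)πr³
dV/dt = dV/dr · dr/dt = 4πr² · 5
At r = 12: dV/dt = 2880π cm³/s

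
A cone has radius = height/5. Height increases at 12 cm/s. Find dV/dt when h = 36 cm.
15552π/25 cm³/s

V = (1/3)π(h/5)²h = πh³/75
dV/dt = πh²/25 · 12
At h = 36: dV/dt = 15552π/25 cm³/s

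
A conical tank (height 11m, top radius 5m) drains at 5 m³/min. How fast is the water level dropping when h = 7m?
121/(245π) ≈ 0.1572 m/min

r/h = 5/11, so r = (5/11)h
V = (1/3)πr²h = (1/3)π((5/11)h)²h = (25/363)πh³
dV/dh = (25/121)πh²
dh/dt = (dV/dt)/(dV/dh) = -5/((25/121)π·7²) = -121/(245π) m/min
The level is dropping at 121/(245π) ≈ 0.1572 m/min.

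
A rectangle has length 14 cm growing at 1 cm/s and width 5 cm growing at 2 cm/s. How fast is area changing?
33 cm²/s

A = lw
dA/dt = w·dl/dt + l·dw/dt = 5·1 + 14·2 = 33 cm²/s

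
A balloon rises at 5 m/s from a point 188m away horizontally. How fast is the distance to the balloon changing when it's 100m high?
125√2834/2834 ≈ 2.348 m/s

z² = 188² + y²
z = √(188² + 100²) = 4√2834
dz/dt = y/z · dy/dt = 100/(4√2834) · 5 = 125√2834/2834 ≈ 2.348 m/s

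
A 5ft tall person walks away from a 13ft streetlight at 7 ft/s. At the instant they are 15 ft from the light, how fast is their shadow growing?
35/8 ft/s

By similar triangles: 13/(x+s) = 5/s
Solving: s = 5x/8
ds/dt = 5/8 · dx/dt = 5/8 · 7 = 35/8 ft/s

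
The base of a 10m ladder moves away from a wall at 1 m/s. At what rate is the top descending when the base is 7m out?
7√51/51 ≈ 0.9802 m/s

x² + y² = 10²
2x·dx/dt + 2y·dy/dt = 0
dy/dt = -x/y · dx/dt = -7/√51 · 1 = -7√51/51 m/s
The top is descending at 7√51/51 ≈ 0.9802 m/s.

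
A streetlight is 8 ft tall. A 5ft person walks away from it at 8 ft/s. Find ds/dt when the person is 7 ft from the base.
40/3 ft/s

By similar triangles: 8/(x+s) = 5/s
Solving: s = 5x/3
ds/dt = 5/3 · dx/dt = 5/3 · 8 = 40/3 ft/s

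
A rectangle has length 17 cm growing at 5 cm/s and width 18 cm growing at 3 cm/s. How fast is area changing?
141 cm²/s

A = lw
dA/dt = w·dl/dt + l·dw/dt = 18·5 + 17·3 = 141 cm²/s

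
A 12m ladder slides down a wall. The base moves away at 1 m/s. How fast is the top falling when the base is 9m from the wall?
3√7/7 ≈ 1.134 m/s

x² + y² = 12²
2x·dx/dt + 2y·dy/dt = 0
dy/dt = -x/y · dx/dt = -9/(3√7) · 1 = -3√7/7 m/s
The top is descending at 3√7/7 ≈ 1.134 m/s.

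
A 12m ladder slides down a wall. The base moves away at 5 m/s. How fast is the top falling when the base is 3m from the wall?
√15/3 ≈ 1.291 m/s

x² + y² = 12²
2x·dx/dt + 2y·dy/dt = 0
dy/dt = -x/y · dx/dt = -3/(3√15) · 5 = -√15/3 m/s
The top is descending at √15/3 ≈ 1.291 m/s.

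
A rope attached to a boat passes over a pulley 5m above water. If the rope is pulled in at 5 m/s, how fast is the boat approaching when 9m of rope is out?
45√14/28 ≈ 6.013 m/s

rope² = x² + 5²
x = √(9² - 5²) = 2√14
dx/dt = (rope/x) · d(rope)/dt = (9/(2√14)) · (-5) = -45√14/28 m/s
The boat approaches at 45√14/28 ≈ 6.013 m/s.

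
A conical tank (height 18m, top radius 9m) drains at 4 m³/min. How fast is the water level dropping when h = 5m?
16/(25π) ≈ 0.2037 m/min

r/h = 9/18, so r = (1/2)h
V = (1/3)πr²h = (1/3)π((1/2)h)²h = (1/12)πh³
dV/dh = (1/4)πh²
dh/dt = (dV/dt)/(dV/dh) = -4/((1/4)π·5²) = -16/(25π) m/min
The level is dropping at 16/(25π) ≈ 0.2037 m/min.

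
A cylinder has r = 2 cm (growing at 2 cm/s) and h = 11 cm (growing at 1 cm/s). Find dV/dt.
92π cm³/s

V = πr²h
dV/dt = 2πrh·dr/dt + πr²·dh/dt
= 2π(2)(11)(2) + π(2)²(1)
= 92π cm³/s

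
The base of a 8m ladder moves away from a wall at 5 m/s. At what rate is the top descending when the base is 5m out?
25√39/39 ≈ 4.003 m/s

x² + y² = 8²
2x·dx/dt + 2y·dy/dt = 0
dy/dt = -x/y · dx/dt = -5/√39 · 5 = -25√39/39 m/s
The top is descending at 25√39/39 ≈ 4.003 m/s.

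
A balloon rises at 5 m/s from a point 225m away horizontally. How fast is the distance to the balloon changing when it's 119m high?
595√64786/64786 ≈ 2.338 m/s

z² = 225² + y²
z = √(225² + 119²) = √64786
dz/dt = y/z · dy/dt = 119/√64786 · 5 = 595√64786/64786 ≈ 2.338 m/s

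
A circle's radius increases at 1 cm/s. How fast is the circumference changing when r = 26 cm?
2π cm/s

C = 2πr
dC/dt = 2π · dr/dt = 2π · 1 = 2π cm/s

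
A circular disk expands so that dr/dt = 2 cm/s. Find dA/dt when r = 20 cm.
80π cm²/s

A = πr²
dA/dt = 2πr · dr/dt = 2π(20)(2) = 80π cm²/s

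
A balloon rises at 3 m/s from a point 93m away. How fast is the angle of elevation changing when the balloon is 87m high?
0.017203 rad/s

tan(θ) = y/93
sec²(θ) · dθ/dt = (1/93) · dy/dt
dθ/dt = cos²(θ)/93 · 3 = 93/(93² + 87²) · 3
dθ/dt = 0.017203 rad/s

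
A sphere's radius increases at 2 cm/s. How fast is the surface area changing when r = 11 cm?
176π cm²/s

S = 4πr²
dS/dt = dS/dr · dr/dt = 8πr · 2
At r = 11: dS/dt = 176π cm²/s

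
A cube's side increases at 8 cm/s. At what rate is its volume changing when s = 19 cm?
8664 cm³/s

V = s³
dV/dt = 3s² · ds/dt = 3·19²·8 = 8664 cm³/s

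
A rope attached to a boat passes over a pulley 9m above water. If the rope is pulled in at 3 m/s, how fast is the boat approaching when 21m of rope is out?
21√10/20 ≈ 3.32 m/s

rope² = x² + 9²
x = √(21² - 9²) = 6√10
dx/dt = (rope/x) · d(rope)/dt = (21/(6√10)) · (-3) = -21√10/20 m/s
The boat approaches at 21√10/20 ≈ 3.32 m/s.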